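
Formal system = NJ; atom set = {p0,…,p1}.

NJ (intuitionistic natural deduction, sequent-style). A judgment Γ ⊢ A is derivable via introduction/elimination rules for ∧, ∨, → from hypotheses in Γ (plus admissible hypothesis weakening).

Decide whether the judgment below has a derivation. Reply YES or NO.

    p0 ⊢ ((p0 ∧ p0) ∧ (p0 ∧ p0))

Proof tree:
[∧I] p0 ⊢ ((p0 ∧ p0) ∧ (p0 ∧ p0))
  [∧I] p0 ⊢ (p0 ∧ p0)
    [Ax] p0 ⊢ p0
    [Ax] p0 ⊢ p0
  [∧I] p0 ⊢ (p0 ∧ p0)
    [Ax] p0 ⊢ p0
    [Ax] p0 ⊢ p0

Result: YES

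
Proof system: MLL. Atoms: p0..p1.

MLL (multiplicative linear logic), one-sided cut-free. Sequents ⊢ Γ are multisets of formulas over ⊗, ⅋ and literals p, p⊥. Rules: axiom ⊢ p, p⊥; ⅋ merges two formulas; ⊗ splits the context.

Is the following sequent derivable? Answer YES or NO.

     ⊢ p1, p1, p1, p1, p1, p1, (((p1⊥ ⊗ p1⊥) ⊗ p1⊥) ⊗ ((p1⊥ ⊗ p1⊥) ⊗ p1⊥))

Derivation trace:
[⊗]  ⊢ p1, p1, p1, p1, p1, p1, (((p1⊥ ⊗ p1⊥) ⊗ p1⊥) ⊗ ((p1⊥ ⊗ p1⊥) ⊗ p1⊥))
  [⊗]  ⊢ p1, p1, p1, ((p1⊥ ⊗ p1⊥) ⊗ p1⊥)
    [⊗]  ⊢ p1, p1, (p1⊥ ⊗ p1⊥)
      [Ax]  ⊢ p1, p1⊥
      [Ax]  ⊢ p1, p1⊥
    [Ax]  ⊢ p1, p1⊥
  [⊗]  ⊢ p1, p1, p1, ((p1⊥ ⊗ p1⊥) ⊗ p1⊥)
    [⊗]  ⊢ p1, p1, (p1⊥ ⊗ p1⊥)
      [Ax]  ⊢ p1, p1⊥
      [Ax]  ⊢ p1, p1⊥
    [Ax]  ⊢ p1, p1⊥

Result: YES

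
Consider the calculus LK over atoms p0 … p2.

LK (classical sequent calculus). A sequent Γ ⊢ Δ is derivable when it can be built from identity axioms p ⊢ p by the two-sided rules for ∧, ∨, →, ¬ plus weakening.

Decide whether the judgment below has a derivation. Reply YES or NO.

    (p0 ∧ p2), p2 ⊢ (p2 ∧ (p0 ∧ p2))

Derivation trace:
[WL] (p0 ∧ p2), p2 ⊢ (p2 ∧ (p0 ∧ p2))
  [∧L] (p0 ∧ p2) ⊢ (p2 ∧ (p0 ∧ p2))
    [∧R] p2, p0 ⊢ (p2 ∧ (p0 ∧ p2))
      [Ax] p2 ⊢ p2
      [∧R] p2, p0 ⊢ (p0 ∧ p2)
        [Ax] p0 ⊢ p0
        [Ax] p2 ⊢ p2

Result: YES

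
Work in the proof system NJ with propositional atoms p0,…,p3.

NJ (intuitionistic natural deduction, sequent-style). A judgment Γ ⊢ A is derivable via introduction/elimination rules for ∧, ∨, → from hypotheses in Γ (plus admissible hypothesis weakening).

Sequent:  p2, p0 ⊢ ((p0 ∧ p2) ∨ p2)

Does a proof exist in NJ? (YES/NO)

Proof tree:
[∨I₁] p2, p0 ⊢ ((p0 ∧ p2) ∨ p2)
  [∧I] p2, p0 ⊢ (p0 ∧ p2)
    [Ax] p0 ⊢ p0
    [Ax] p2 ⊢ p2

Result: YES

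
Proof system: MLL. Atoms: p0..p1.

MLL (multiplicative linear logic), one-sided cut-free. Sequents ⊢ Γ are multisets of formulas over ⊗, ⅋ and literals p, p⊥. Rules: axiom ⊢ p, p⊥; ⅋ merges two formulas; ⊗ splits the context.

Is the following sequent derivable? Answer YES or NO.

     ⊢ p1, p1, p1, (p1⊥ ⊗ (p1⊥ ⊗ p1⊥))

Proof tree:
[⊗]  ⊢ p1, p1, p1, (p1⊥ ⊗ (p1⊥ ⊗ p1⊥))
  [Ax]  ⊢ p1, p1⊥
  [⊗]  ⊢ p1, p1, (p1⊥ ⊗ p1⊥)
    [Ax]  ⊢ p1, p1⊥
    [Ax]  ⊢ p1, p1⊥

Result: YES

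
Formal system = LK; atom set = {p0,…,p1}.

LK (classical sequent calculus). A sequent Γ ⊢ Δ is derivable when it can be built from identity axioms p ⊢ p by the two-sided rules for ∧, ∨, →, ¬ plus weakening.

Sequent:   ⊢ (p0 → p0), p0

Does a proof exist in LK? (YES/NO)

Derivation trace:
[WR]  ⊢ (p0 → p0), p0
  [→R]  ⊢ (p0 → p0)
    [Ax] p0 ⊢ p0

Result: YES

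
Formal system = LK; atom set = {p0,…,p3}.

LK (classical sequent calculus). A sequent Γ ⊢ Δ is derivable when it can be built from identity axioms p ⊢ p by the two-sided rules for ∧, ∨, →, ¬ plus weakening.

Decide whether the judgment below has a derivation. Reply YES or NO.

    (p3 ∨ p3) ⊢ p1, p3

Derivation (root first):
[∨L] (p3 ∨ p3) ⊢ p1, p3
  [WR] p3 ⊢ p3, p1
    [Ax] p3 ⊢ p3
  [WR] p3 ⊢ p3, p1
    [Ax] p3 ⊢ p3

Result: YES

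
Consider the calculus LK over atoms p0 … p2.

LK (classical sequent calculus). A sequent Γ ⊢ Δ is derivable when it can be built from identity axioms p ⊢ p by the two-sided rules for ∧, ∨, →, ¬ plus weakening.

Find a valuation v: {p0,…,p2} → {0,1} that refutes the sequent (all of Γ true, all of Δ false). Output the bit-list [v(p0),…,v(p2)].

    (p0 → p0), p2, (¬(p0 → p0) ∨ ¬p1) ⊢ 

Truth-table refutation:
  v=000: Γ:[(p0 → p0)=T, p2=F, (¬(p0 → p0) ∨ ¬p1)=T] Δ:[] refutes=False
  v=001: Γ:[(p0 → p0)=T, p2=T, (¬(p0 → p0) ∨ ¬p1)=T] Δ:[] refutes=True  ← countermodel

Result: [0, 0, 1]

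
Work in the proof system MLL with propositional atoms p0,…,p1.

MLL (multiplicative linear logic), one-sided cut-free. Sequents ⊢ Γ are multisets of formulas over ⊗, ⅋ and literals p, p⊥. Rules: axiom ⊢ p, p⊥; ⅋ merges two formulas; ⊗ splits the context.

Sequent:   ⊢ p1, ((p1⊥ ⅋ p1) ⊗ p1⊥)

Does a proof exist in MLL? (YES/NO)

Derivation trace:
[⊗]  ⊢ p1, ((p1⊥ ⅋ p1) ⊗ p1⊥)
  [⅋]  ⊢ (p1⊥ ⅋ p1)
    [Ax]  ⊢ p1, p1⊥
  [Ax]  ⊢ p1, p1⊥

Result: YES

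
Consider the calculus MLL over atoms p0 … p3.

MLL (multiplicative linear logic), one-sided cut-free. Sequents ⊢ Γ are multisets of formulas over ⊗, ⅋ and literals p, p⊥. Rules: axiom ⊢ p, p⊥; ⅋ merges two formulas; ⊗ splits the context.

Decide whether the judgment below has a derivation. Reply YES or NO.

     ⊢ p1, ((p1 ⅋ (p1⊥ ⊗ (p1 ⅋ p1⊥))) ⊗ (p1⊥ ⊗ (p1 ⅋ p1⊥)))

Derivation (root first):
[⊗]  ⊢ p1, ((p1 ⅋ (p1⊥ ⊗ (p1 ⅋ p1⊥))) ⊗ (p1⊥ ⊗ (p1 ⅋ p1⊥)))
  [⅋]  ⊢ (p1 ⅋ (p1⊥ ⊗ (p1 ⅋ p1⊥)))
    [⊗]  ⊢ p1, (p1⊥ ⊗ (p1 ⅋ p1⊥))
      [Ax]  ⊢ p1, p1⊥
      [⅋]  ⊢ (p1 ⅋ p1⊥)
        [Ax]  ⊢ p1, p1⊥
  [⊗]  ⊢ p1, (p1⊥ ⊗ (p1 ⅋ p1⊥))
    [Ax]  ⊢ p1, p1⊥
    [⅋]  ⊢ (p1 ⅋ p1⊥)
      [Ax]  ⊢ p1, p1⊥

Result: YES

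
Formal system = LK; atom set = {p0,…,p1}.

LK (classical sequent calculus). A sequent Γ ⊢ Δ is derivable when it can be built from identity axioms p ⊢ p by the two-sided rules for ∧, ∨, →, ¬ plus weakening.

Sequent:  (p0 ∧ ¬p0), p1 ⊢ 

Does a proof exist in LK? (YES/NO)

Derivation trace:
[WL] (p0 ∧ ¬p0), p1 ⊢ 
  [∧L] (p0 ∧ ¬p0) ⊢ 
    [¬L] p0, ¬p0 ⊢ 
      [Ax] p0 ⊢ p0

Result: YES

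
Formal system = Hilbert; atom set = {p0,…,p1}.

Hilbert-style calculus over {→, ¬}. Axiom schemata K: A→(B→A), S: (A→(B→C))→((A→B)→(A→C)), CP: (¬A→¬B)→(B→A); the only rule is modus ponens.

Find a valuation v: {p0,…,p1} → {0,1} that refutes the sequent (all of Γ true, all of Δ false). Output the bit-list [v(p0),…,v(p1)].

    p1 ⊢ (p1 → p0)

Truth-table refutation:
  v=00: Γ:[p1=F] Δ:[(p1 → p0)=T] refutes=False
  v=01: Γ:[p1=T] Δ:[(p1 → p0)=F] refutes=True  ← countermodel

Result: [0, 1]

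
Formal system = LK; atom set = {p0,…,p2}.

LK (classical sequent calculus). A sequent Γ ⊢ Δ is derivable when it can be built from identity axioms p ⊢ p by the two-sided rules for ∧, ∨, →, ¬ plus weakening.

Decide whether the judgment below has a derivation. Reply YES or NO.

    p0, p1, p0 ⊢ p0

Derivation trace:
[WL] p0, p1, p0 ⊢ p0
  [WL] p0, p1 ⊢ p0
    [Ax] p0 ⊢ p0

Result: YES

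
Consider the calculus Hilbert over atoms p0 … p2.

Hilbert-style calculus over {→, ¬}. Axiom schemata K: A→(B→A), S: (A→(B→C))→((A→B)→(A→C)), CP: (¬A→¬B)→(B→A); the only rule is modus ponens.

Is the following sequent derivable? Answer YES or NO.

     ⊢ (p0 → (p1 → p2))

Enumerate valuations to refute Γ ⊢ Δ:
  v=000: Γ:[] Δ:[(p0 → (p1 → p2))=T] refutes=False
  v=001: Γ:[] Δ:[(p0 → (p1 → p2))=T] refutes=False
  v=010: Γ:[] Δ:[(p0 → (p1 → p2))=T] refutes=False
  v=011: Γ:[] Δ:[(p0 → (p1 → p2))=T] refutes=False
  v=100: Γ:[] Δ:[(p0 → (p1 → p2))=T] refutes=False
  v=101: Γ:[] Δ:[(p0 → (p1 → p2))=T] refutes=False
  v=110: Γ:[] Δ:[(p0 → (p1 → p2))=F] refutes=True  ← countermodel

Result: NO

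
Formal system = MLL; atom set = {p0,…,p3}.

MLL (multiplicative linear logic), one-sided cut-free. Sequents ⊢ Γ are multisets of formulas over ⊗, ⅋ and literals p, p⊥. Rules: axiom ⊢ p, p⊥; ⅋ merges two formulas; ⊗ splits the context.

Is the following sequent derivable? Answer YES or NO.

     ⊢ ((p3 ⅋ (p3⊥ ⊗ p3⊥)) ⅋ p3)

Proof tree:
[⅋]  ⊢ ((p3 ⅋ (p3⊥ ⊗ p3⊥)) ⅋ p3)
  [⅋]  ⊢ p3, (p3 ⅋ (p3⊥ ⊗ p3⊥))
    [⊗]  ⊢ p3, p3, (p3⊥ ⊗ p3⊥)
      [Ax]  ⊢ p3, p3⊥
      [Ax]  ⊢ p3, p3⊥

Result: YES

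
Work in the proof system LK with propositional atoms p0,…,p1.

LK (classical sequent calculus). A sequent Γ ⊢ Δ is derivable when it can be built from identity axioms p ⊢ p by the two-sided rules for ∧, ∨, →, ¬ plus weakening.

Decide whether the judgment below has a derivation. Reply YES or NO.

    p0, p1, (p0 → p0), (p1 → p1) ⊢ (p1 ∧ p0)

Derivation trace:
[∧R] p0, p1, (p0 → p0), (p1 → p1) ⊢ (p1 ∧ p0)
  [→L] p1, (p1 → p1) ⊢ p1
    [Ax] p1 ⊢ p1
    [Ax] p1 ⊢ p1
  [→L] p0, (p0 → p0) ⊢ p0
    [Ax] p0 ⊢ p0
    [Ax] p0 ⊢ p0

Result: YES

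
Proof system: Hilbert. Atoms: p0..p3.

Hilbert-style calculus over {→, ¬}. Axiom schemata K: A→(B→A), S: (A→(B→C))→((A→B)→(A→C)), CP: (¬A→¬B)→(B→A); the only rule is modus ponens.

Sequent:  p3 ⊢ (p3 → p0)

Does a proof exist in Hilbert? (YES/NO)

Search for a countermodel by truth-table:
  v=0000: Γ:[p3=F] Δ:[(p3 → p0)=T] refutes=False
  v=0001: Γ:[p3=T] Δ:[(p3 → p0)=F] refutes=True  ← countermodel

Result: NO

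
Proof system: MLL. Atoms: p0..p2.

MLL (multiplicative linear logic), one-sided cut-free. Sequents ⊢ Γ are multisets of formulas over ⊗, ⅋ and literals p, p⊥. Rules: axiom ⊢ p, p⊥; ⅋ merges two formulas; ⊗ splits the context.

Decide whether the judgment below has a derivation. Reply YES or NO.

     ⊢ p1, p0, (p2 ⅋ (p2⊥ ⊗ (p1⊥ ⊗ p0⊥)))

Proof tree:
[⅋]  ⊢ p1, p0, (p2 ⅋ (p2⊥ ⊗ (p1⊥ ⊗ p0⊥)))
  [⊗]  ⊢ p2, p1, p0, (p2⊥ ⊗ (p1⊥ ⊗ p0⊥))
    [Ax]  ⊢ p2, p2⊥
    [⊗]  ⊢ p1, p0, (p1⊥ ⊗ p0⊥)
      [Ax]  ⊢ p1, p1⊥
      [Ax]  ⊢ p0, p0⊥

Result: YES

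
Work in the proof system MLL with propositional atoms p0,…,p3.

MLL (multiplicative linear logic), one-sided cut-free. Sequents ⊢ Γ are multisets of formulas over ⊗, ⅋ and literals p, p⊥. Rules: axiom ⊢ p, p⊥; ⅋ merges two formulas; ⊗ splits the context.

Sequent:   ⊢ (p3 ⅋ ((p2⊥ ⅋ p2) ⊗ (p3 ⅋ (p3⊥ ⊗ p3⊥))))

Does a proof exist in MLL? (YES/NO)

Derivation trace:
[⅋]  ⊢ (p3 ⅋ ((p2⊥ ⅋ p2) ⊗ (p3 ⅋ (p3⊥ ⊗ p3⊥))))
  [⊗]  ⊢ p3, ((p2⊥ ⅋ p2) ⊗ (p3 ⅋ (p3⊥ ⊗ p3⊥)))
    [⅋]  ⊢ (p2⊥ ⅋ p2)
      [Ax]  ⊢ p2, p2⊥
    [⅋]  ⊢ p3, (p3 ⅋ (p3⊥ ⊗ p3⊥))
      [⊗]  ⊢ p3, p3, (p3⊥ ⊗ p3⊥)
        [Ax]  ⊢ p3, p3⊥
        [Ax]  ⊢ p3, p3⊥

Result: YES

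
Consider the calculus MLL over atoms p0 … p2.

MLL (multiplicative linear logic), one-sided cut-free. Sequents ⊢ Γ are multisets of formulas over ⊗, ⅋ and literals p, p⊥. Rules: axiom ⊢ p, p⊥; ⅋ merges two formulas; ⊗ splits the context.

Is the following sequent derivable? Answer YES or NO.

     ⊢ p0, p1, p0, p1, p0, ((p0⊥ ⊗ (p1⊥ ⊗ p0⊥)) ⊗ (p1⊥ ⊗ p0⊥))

Derivation trace:
[⊗]  ⊢ p0, p1, p0, p1, p0, ((p0⊥ ⊗ (p1⊥ ⊗ p0⊥)) ⊗ (p1⊥ ⊗ p0⊥))
  [⊗]  ⊢ p0, p1, p0, (p0⊥ ⊗ (p1⊥ ⊗ p0⊥))
    [Ax]  ⊢ p0, p0⊥
    [⊗]  ⊢ p1, p0, (p1⊥ ⊗ p0⊥)
      [Ax]  ⊢ p1, p1⊥
      [Ax]  ⊢ p0, p0⊥
  [⊗]  ⊢ p1, p0, (p1⊥ ⊗ p0⊥)
    [Ax]  ⊢ p1, p1⊥
    [Ax]  ⊢ p0, p0⊥

Result: YES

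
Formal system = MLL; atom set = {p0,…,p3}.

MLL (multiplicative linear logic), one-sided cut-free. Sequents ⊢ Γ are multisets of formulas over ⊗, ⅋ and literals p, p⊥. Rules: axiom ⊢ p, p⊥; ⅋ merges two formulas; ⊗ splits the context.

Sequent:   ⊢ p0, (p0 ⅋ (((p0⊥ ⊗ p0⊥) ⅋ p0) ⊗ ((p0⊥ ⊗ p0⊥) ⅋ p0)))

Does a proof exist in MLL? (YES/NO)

Proof tree:
[⅋]  ⊢ p0, (p0 ⅋ (((p0⊥ ⊗ p0⊥) ⅋ p0) ⊗ ((p0⊥ ⊗ p0⊥) ⅋ p0)))
  [⊗]  ⊢ p0, p0, (((p0⊥ ⊗ p0⊥) ⅋ p0) ⊗ ((p0⊥ ⊗ p0⊥) ⅋ p0))
    [⅋]  ⊢ p0, ((p0⊥ ⊗ p0⊥) ⅋ p0)
      [⊗]  ⊢ p0, p0, (p0⊥ ⊗ p0⊥)
        [Ax]  ⊢ p0, p0⊥
        [Ax]  ⊢ p0, p0⊥
    [⅋]  ⊢ p0, ((p0⊥ ⊗ p0⊥) ⅋ p0)
      [⊗]  ⊢ p0, p0, (p0⊥ ⊗ p0⊥)
        [Ax]  ⊢ p0, p0⊥
        [Ax]  ⊢ p0, p0⊥

Result: YES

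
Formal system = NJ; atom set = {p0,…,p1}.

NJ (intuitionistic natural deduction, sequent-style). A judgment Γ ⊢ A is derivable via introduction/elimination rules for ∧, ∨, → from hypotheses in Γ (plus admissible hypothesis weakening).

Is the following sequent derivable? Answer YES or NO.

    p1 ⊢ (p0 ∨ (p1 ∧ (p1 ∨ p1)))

Derivation trace:
[∨I₂] p1 ⊢ (p0 ∨ (p1 ∧ (p1 ∨ p1)))
  [∧I] p1 ⊢ (p1 ∧ (p1 ∨ p1))
    [Ax] p1 ⊢ p1
    [∨I₂] p1 ⊢ (p1 ∨ p1)
      [Ax] p1 ⊢ p1

Result: YES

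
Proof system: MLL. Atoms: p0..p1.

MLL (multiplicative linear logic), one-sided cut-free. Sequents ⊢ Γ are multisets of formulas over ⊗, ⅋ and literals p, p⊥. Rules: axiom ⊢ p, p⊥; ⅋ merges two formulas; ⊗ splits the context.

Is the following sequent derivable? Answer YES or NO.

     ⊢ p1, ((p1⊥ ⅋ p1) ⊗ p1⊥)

Derivation trace:
[⊗]  ⊢ p1, ((p1⊥ ⅋ p1) ⊗ p1⊥)
  [⅋]  ⊢ (p1⊥ ⅋ p1)
    [Ax]  ⊢ p1, p1⊥
  [Ax]  ⊢ p1, p1⊥

Result: YES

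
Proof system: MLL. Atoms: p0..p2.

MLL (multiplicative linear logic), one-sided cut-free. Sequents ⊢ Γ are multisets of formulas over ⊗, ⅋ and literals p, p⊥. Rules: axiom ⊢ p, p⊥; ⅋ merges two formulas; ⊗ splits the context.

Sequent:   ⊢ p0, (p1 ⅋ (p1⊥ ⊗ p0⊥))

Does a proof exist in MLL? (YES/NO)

Derivation trace:
[⅋]  ⊢ p0, (p1 ⅋ (p1⊥ ⊗ p0⊥))
  [⊗]  ⊢ p1, p0, (p1⊥ ⊗ p0⊥)
    [Ax]  ⊢ p1, p1⊥
    [Ax]  ⊢ p0, p0⊥

Result: YES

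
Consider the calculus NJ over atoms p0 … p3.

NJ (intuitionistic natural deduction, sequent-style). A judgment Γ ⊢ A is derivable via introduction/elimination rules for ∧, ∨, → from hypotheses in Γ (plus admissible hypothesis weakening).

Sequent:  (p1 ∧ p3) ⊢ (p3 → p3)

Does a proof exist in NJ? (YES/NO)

Derivation trace:
[Wk] (p1 ∧ p3) ⊢ (p3 → p3)
  [→I]  ⊢ (p3 → p3)
    [Ax] p3 ⊢ p3

Result: YES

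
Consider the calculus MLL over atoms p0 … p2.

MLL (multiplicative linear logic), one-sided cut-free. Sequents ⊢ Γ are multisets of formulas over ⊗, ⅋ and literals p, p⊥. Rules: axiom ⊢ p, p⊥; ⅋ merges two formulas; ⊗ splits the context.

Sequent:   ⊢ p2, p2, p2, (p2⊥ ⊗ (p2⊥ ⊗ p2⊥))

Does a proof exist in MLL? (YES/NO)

Derivation (root first):
[⊗]  ⊢ p2, p2, p2, (p2⊥ ⊗ (p2⊥ ⊗ p2⊥))
  [Ax]  ⊢ p2, p2⊥
  [⊗]  ⊢ p2, p2, (p2⊥ ⊗ p2⊥)
    [Ax]  ⊢ p2, p2⊥
    [Ax]  ⊢ p2, p2⊥

Result: YES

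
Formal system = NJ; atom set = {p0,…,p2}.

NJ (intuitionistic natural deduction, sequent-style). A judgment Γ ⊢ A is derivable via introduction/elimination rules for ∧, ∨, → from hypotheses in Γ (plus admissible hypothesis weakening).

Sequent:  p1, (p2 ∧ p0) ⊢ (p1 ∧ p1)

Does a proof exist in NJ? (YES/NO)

Derivation trace:
[Wk] p1, (p2 ∧ p0) ⊢ (p1 ∧ p1)
  [∧I] p1 ⊢ (p1 ∧ p1)
    [Ax] p1 ⊢ p1
    [Ax] p1 ⊢ p1

Result: YES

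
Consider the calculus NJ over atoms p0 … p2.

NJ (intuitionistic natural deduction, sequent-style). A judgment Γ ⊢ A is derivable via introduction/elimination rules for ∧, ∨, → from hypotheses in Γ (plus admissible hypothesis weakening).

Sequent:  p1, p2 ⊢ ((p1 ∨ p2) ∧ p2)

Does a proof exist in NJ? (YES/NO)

Derivation trace:
[∧I] p1, p2 ⊢ ((p1 ∨ p2) ∧ p2)
  [∨I₁] p1 ⊢ (p1 ∨ p2)
    [Ax] p1 ⊢ p1
  [Ax] p2 ⊢ p2

Result: YES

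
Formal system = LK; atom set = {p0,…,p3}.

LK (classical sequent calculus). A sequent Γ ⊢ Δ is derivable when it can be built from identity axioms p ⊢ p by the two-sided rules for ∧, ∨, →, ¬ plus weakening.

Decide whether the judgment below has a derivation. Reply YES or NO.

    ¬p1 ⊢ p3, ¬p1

Derivation trace:
[¬R] ¬p1 ⊢ p3, ¬p1
  [WR] p1, ¬p1 ⊢ p3
    [¬L] p1, ¬p1 ⊢ 
      [Ax] p1 ⊢ p1

Result: YES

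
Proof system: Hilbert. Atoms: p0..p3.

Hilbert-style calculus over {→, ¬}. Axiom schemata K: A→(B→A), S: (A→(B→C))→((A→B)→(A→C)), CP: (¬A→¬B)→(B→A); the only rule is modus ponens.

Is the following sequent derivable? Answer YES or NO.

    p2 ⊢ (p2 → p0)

Truth-table refutation:
  v=0000: Γ:[p2=F] Δ:[(p2 → p0)=T] refutes=False
  v=0001: Γ:[p2=F] Δ:[(p2 → p0)=T] refutes=False
  v=0010: Γ:[p2=T] Δ:[(p2 → p0)=F] refutes=True  ← countermodel

Result: NO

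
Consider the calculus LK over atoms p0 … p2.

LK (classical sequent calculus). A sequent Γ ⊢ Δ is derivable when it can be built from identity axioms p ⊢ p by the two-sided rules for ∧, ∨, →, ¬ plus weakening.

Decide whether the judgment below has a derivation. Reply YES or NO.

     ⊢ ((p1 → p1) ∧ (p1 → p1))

Derivation trace:
[∧R]  ⊢ ((p1 → p1) ∧ (p1 → p1))
  [→R]  ⊢ (p1 → p1)
    [Ax] p1 ⊢ p1
  [→R]  ⊢ (p1 → p1)
    [Ax] p1 ⊢ p1

Result: YES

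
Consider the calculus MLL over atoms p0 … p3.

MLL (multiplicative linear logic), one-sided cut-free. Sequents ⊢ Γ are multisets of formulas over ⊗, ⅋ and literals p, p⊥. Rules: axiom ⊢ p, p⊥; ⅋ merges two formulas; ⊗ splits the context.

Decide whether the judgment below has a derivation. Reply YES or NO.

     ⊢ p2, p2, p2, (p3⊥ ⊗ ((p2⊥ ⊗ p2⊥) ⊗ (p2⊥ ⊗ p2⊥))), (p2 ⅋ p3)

Proof tree:
[⅋]  ⊢ p2, p2, p2, (p3⊥ ⊗ ((p2⊥ ⊗ p2⊥) ⊗ (p2⊥ ⊗ p2⊥))), (p2 ⅋ p3)
  [⊗]  ⊢ p3, p2, p2, p2, p2, (p3⊥ ⊗ ((p2⊥ ⊗ p2⊥) ⊗ (p2⊥ ⊗ p2⊥)))
    [Ax]  ⊢ p3, p3⊥
    [⊗]  ⊢ p2, p2, p2, p2, ((p2⊥ ⊗ p2⊥) ⊗ (p2⊥ ⊗ p2⊥))
      [⊗]  ⊢ p2, p2, (p2⊥ ⊗ p2⊥)
        [Ax]  ⊢ p2, p2⊥
        [Ax]  ⊢ p2, p2⊥
      [⊗]  ⊢ p2, p2, (p2⊥ ⊗ p2⊥)
        [Ax]  ⊢ p2, p2⊥
        [Ax]  ⊢ p2, p2⊥

Result: YES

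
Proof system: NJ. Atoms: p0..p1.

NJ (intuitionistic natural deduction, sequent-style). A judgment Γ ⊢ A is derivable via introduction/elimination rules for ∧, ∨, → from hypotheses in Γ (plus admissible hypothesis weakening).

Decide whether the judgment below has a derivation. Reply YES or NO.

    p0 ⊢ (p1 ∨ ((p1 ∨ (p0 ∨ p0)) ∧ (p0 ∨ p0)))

Derivation trace:
[∨I₂] p0 ⊢ (p1 ∨ ((p1 ∨ (p0 ∨ p0)) ∧ (p0 ∨ p0)))
  [∧I] p0 ⊢ ((p1 ∨ (p0 ∨ p0)) ∧ (p0 ∨ p0))
    [∨I₂] p0 ⊢ (p1 ∨ (p0 ∨ p0))
      [∨I₂] p0 ⊢ (p0 ∨ p0)
        [Ax] p0 ⊢ p0
    [∨I₁] p0 ⊢ (p0 ∨ p0)
      [Ax] p0 ⊢ p0

Result: YES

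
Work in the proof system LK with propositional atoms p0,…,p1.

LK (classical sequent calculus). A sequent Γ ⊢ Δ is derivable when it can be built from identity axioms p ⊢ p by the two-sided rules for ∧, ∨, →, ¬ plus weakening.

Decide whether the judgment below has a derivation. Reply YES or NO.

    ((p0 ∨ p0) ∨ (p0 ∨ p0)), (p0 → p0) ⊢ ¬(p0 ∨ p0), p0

Derivation trace:
[→L] ((p0 ∨ p0) ∨ (p0 ∨ p0)), (p0 → p0) ⊢ ¬(p0 ∨ p0), p0
  [∨L] ((p0 ∨ p0) ∨ (p0 ∨ p0)) ⊢ p0
    [∨L] (p0 ∨ p0) ⊢ p0
      [Ax] p0 ⊢ p0
      [Ax] p0 ⊢ p0
    [∨L] (p0 ∨ p0) ⊢ p0
      [Ax] p0 ⊢ p0
      [Ax] p0 ⊢ p0
  [¬R] p0 ⊢ p0, ¬(p0 ∨ p0)
    [WL] (p0 ∨ p0), p0 ⊢ p0
      [∨L] (p0 ∨ p0) ⊢ p0
        [Ax] p0 ⊢ p0
        [Ax] p0 ⊢ p0

Result: YES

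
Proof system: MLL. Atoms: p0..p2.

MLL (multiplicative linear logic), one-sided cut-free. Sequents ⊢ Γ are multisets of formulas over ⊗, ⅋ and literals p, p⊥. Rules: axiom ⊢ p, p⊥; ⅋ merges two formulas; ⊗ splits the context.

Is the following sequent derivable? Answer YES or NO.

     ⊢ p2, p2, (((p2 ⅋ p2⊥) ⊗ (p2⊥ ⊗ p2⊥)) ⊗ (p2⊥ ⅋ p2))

Derivation (root first):
[⊗]  ⊢ p2, p2, (((p2 ⅋ p2⊥) ⊗ (p2⊥ ⊗ p2⊥)) ⊗ (p2⊥ ⅋ p2))
  [⊗]  ⊢ p2, p2, ((p2 ⅋ p2⊥) ⊗ (p2⊥ ⊗ p2⊥))
    [⅋]  ⊢ (p2 ⅋ p2⊥)
      [Ax]  ⊢ p2, p2⊥
    [⊗]  ⊢ p2, p2, (p2⊥ ⊗ p2⊥)
      [Ax]  ⊢ p2, p2⊥
      [Ax]  ⊢ p2, p2⊥
  [⅋]  ⊢ (p2⊥ ⅋ p2)
    [Ax]  ⊢ p2, p2⊥

Result: YES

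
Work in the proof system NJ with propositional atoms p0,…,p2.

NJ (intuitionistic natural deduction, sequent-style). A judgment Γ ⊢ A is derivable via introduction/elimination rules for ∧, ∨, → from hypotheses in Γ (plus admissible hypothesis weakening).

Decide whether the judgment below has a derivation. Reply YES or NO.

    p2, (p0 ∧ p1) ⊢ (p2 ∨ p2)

Derivation (root first):
[Wk] p2, (p0 ∧ p1) ⊢ (p2 ∨ p2)
  [∨I₁] p2 ⊢ (p2 ∨ p2)
    [Ax] p2 ⊢ p2

Result: YES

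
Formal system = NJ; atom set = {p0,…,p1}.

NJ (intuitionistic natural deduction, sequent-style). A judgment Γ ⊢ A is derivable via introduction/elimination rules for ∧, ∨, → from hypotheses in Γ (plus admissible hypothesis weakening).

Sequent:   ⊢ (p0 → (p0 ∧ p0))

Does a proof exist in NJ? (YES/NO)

Derivation trace:
[→I]  ⊢ (p0 → (p0 ∧ p0))
  [∧I] p0 ⊢ (p0 ∧ p0)
    [Ax] p0 ⊢ p0
    [Ax] p0 ⊢ p0

Result: YES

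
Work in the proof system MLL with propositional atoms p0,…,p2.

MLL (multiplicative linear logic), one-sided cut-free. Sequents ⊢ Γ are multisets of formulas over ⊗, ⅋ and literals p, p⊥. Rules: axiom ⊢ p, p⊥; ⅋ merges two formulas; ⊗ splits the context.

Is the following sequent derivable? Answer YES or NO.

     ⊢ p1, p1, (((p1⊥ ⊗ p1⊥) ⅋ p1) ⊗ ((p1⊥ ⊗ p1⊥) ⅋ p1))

Derivation (root first):
[⊗]  ⊢ p1, p1, (((p1⊥ ⊗ p1⊥) ⅋ p1) ⊗ ((p1⊥ ⊗ p1⊥) ⅋ p1))
  [⅋]  ⊢ p1, ((p1⊥ ⊗ p1⊥) ⅋ p1)
    [⊗]  ⊢ p1, p1, (p1⊥ ⊗ p1⊥)
      [Ax]  ⊢ p1, p1⊥
      [Ax]  ⊢ p1, p1⊥
  [⅋]  ⊢ p1, ((p1⊥ ⊗ p1⊥) ⅋ p1)
    [⊗]  ⊢ p1, p1, (p1⊥ ⊗ p1⊥)
      [Ax]  ⊢ p1, p1⊥
      [Ax]  ⊢ p1, p1⊥

Result: YES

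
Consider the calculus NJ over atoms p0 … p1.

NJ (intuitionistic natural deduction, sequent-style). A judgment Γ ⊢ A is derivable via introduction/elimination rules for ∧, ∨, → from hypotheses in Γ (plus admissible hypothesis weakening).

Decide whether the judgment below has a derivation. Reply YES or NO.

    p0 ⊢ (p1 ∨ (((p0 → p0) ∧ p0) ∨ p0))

Derivation (root first):
[∨I₂] p0 ⊢ (p1 ∨ (((p0 → p0) ∧ p0) ∨ p0))
  [∨I₁] p0 ⊢ (((p0 → p0) ∧ p0) ∨ p0)
    [∧I] p0 ⊢ ((p0 → p0) ∧ p0)
      [→I]  ⊢ (p0 → p0)
        [Ax] p0 ⊢ p0
      [Ax] p0 ⊢ p0

Result: YES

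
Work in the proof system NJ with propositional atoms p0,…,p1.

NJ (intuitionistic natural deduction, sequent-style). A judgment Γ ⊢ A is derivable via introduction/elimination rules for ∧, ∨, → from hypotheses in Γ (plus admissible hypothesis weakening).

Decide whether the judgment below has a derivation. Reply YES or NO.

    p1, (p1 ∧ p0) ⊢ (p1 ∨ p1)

Derivation trace:
[∨I₁] p1, (p1 ∧ p0) ⊢ (p1 ∨ p1)
  [Wk] p1, (p1 ∧ p0) ⊢ p1
    [Ax] p1 ⊢ p1

Result: YES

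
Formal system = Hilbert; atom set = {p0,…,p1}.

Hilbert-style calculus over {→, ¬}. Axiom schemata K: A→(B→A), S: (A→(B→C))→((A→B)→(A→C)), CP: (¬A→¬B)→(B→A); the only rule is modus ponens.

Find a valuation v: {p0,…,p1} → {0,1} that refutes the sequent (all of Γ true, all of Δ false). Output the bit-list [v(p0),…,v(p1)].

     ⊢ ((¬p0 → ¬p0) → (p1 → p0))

Enumerate valuations to refute Γ ⊢ Δ:
  v=00: Γ:[] Δ:[((¬p0 → ¬p0) → (p1 → p0))=T] refutes=False
  v=01: Γ:[] Δ:[((¬p0 → ¬p0) → (p1 → p0))=F] refutes=True  ← countermodel

Result: [0, 1]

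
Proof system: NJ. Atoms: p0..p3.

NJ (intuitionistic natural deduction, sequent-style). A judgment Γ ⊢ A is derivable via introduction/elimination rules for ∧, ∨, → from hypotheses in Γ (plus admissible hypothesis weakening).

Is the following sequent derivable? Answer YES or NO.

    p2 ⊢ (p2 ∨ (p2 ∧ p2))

Derivation trace:
[∨I₂] p2 ⊢ (p2 ∨ (p2 ∧ p2))
  [∧I] p2 ⊢ (p2 ∧ p2)
    [Ax] p2 ⊢ p2
    [Ax] p2 ⊢ p2

Result: YES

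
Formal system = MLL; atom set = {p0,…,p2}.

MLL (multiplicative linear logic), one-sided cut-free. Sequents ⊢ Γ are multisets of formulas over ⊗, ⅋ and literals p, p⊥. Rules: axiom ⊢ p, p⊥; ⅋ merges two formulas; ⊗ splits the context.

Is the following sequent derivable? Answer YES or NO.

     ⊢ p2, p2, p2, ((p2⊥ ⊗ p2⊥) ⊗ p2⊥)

Proof tree:
[⊗]  ⊢ p2, p2, p2, ((p2⊥ ⊗ p2⊥) ⊗ p2⊥)
  [⊗]  ⊢ p2, p2, (p2⊥ ⊗ p2⊥)
    [Ax]  ⊢ p2, p2⊥
    [Ax]  ⊢ p2, p2⊥
  [Ax]  ⊢ p2, p2⊥

Result: YES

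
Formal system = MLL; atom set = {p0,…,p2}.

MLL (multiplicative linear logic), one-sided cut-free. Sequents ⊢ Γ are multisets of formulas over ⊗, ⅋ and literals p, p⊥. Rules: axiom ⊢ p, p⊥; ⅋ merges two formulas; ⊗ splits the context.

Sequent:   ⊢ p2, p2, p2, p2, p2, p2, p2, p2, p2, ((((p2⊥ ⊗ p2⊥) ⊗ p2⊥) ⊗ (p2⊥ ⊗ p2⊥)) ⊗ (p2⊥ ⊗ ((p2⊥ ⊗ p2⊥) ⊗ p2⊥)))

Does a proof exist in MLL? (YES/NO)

Derivation trace:
[⊗]  ⊢ p2, p2, p2, p2, p2, p2, p2, p2, p2, ((((p2⊥ ⊗ p2⊥) ⊗ p2⊥) ⊗ (p2⊥ ⊗ p2⊥)) ⊗ (p2⊥ ⊗ ((p2⊥ ⊗ p2⊥) ⊗ p2⊥)))
  [⊗]  ⊢ p2, p2, p2, p2, p2, (((p2⊥ ⊗ p2⊥) ⊗ p2⊥) ⊗ (p2⊥ ⊗ p2⊥))
    [⊗]  ⊢ p2, p2, p2, ((p2⊥ ⊗ p2⊥) ⊗ p2⊥)
      [⊗]  ⊢ p2, p2, (p2⊥ ⊗ p2⊥)
        [Ax]  ⊢ p2, p2⊥
        [Ax]  ⊢ p2, p2⊥
      [Ax]  ⊢ p2, p2⊥
    [⊗]  ⊢ p2, p2, (p2⊥ ⊗ p2⊥)
      [Ax]  ⊢ p2, p2⊥
      [Ax]  ⊢ p2, p2⊥
  [⊗]  ⊢ p2, p2, p2, p2, (p2⊥ ⊗ ((p2⊥ ⊗ p2⊥) ⊗ p2⊥))
    [Ax]  ⊢ p2, p2⊥
    [⊗]  ⊢ p2, p2, p2, ((p2⊥ ⊗ p2⊥) ⊗ p2⊥)
      [⊗]  ⊢ p2, p2, (p2⊥ ⊗ p2⊥)
        [Ax]  ⊢ p2, p2⊥
        [Ax]  ⊢ p2, p2⊥
      [Ax]  ⊢ p2, p2⊥

Result: YES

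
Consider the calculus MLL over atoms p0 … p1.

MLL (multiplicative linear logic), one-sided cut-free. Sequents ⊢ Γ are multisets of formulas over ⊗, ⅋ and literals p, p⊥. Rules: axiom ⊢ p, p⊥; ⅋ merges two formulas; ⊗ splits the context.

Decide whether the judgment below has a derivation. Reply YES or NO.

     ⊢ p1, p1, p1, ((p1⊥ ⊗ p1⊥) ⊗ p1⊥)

Derivation trace:
[⊗]  ⊢ p1, p1, p1, ((p1⊥ ⊗ p1⊥) ⊗ p1⊥)
  [⊗]  ⊢ p1, p1, (p1⊥ ⊗ p1⊥)
    [Ax]  ⊢ p1, p1⊥
    [Ax]  ⊢ p1, p1⊥
  [Ax]  ⊢ p1, p1⊥

Result: YES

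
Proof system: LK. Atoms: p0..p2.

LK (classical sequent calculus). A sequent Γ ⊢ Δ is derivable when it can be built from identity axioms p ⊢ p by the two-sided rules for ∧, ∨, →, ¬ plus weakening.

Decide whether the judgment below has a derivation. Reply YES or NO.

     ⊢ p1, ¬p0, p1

Enumerate valuations to refute Γ ⊢ Δ:
  v=000: Γ:[] Δ:[p1=F, ¬p0=T, p1=F] refutes=False
  v=001: Γ:[] Δ:[p1=F, ¬p0=T, p1=F] refutes=False
  v=010: Γ:[] Δ:[p1=T, ¬p0=T, p1=T] refutes=False
  v=011: Γ:[] Δ:[p1=T, ¬p0=T, p1=T] refutes=False
  v=100: Γ:[] Δ:[p1=F, ¬p0=F, p1=F] refutes=True  ← countermodel

Result: NO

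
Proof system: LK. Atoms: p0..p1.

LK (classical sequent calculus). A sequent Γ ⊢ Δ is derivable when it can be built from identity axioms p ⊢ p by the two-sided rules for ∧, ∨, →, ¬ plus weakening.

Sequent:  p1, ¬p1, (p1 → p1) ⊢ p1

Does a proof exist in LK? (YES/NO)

Derivation (root first):
[→L] p1, ¬p1, (p1 → p1) ⊢ p1
  [WR] p1, ¬p1 ⊢ p1
    [¬L] p1, ¬p1 ⊢ 
      [Ax] p1 ⊢ p1
  [Ax] p1 ⊢ p1

Result: YES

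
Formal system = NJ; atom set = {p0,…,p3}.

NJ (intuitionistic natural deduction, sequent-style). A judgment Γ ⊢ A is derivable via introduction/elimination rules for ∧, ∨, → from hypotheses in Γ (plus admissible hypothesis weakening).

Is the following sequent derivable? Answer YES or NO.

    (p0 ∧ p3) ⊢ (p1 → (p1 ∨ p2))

Proof tree:
[Wk] (p0 ∧ p3) ⊢ (p1 → (p1 ∨ p2))
  [→I]  ⊢ (p1 → (p1 ∨ p2))
    [∨I₁] p1 ⊢ (p1 ∨ p2)
      [Ax] p1 ⊢ p1

Result: YES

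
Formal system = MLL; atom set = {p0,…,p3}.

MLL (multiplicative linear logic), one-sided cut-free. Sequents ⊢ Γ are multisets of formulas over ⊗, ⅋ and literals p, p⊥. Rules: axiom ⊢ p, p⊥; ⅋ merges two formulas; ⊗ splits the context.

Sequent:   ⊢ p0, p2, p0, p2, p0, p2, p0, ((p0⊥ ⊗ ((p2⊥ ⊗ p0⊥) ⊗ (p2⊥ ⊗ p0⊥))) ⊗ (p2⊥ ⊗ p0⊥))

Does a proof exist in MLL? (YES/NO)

Derivation (root first):
[⊗]  ⊢ p0, p2, p0, p2, p0, p2, p0, ((p0⊥ ⊗ ((p2⊥ ⊗ p0⊥) ⊗ (p2⊥ ⊗ p0⊥))) ⊗ (p2⊥ ⊗ p0⊥))
  [⊗]  ⊢ p0, p2, p0, p2, p0, (p0⊥ ⊗ ((p2⊥ ⊗ p0⊥) ⊗ (p2⊥ ⊗ p0⊥)))
    [Ax]  ⊢ p0, p0⊥
    [⊗]  ⊢ p2, p0, p2, p0, ((p2⊥ ⊗ p0⊥) ⊗ (p2⊥ ⊗ p0⊥))
      [⊗]  ⊢ p2, p0, (p2⊥ ⊗ p0⊥)
        [Ax]  ⊢ p2, p2⊥
        [Ax]  ⊢ p0, p0⊥
      [⊗]  ⊢ p2, p0, (p2⊥ ⊗ p0⊥)
        [Ax]  ⊢ p2, p2⊥
        [Ax]  ⊢ p0, p0⊥
  [⊗]  ⊢ p2, p0, (p2⊥ ⊗ p0⊥)
    [Ax]  ⊢ p2, p2⊥
    [Ax]  ⊢ p0, p0⊥

Result: YES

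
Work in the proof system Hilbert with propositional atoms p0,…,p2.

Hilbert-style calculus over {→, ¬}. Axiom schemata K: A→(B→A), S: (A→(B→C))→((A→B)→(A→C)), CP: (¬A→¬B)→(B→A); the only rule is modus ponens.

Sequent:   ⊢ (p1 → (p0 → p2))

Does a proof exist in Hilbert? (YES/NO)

Search for a countermodel by truth-table:
  v=000: Γ:[] Δ:[(p1 → (p0 → p2))=T] refutes=False
  v=001: Γ:[] Δ:[(p1 → (p0 → p2))=T] refutes=False
  v=010: Γ:[] Δ:[(p1 → (p0 → p2))=T] refutes=False
  v=011: Γ:[] Δ:[(p1 → (p0 → p2))=T] refutes=False
  v=100: Γ:[] Δ:[(p1 → (p0 → p2))=T] refutes=False
  v=101: Γ:[] Δ:[(p1 → (p0 → p2))=T] refutes=False
  v=110: Γ:[] Δ:[(p1 → (p0 → p2))=F] refutes=True  ← countermodel

Result: NO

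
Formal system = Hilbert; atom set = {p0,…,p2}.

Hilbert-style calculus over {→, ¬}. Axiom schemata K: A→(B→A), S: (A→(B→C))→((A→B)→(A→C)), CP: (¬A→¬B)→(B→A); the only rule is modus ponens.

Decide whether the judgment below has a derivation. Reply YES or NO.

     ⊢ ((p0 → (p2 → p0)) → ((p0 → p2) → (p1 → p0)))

Truth-table refutation:
  v=000: Γ:[] Δ:[((p0 → (p2 → p0)) → ((p0 → p2) → (p1 → p0)))=T] refutes=False
  v=001: Γ:[] Δ:[((p0 → (p2 → p0)) → ((p0 → p2) → (p1 → p0)))=T] refutes=False
  v=010: Γ:[] Δ:[((p0 → (p2 → p0)) → ((p0 → p2) → (p1 → p0)))=F] refutes=True  ← countermodel

Result: NO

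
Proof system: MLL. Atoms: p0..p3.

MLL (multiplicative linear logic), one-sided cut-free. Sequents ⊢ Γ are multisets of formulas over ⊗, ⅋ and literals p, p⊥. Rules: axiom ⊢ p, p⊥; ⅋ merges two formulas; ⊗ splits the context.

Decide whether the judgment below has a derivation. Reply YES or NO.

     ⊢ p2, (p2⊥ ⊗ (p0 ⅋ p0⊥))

Proof tree:
[⊗]  ⊢ p2, (p2⊥ ⊗ (p0 ⅋ p0⊥))
  [Ax]  ⊢ p2, p2⊥
  [⅋]  ⊢ (p0 ⅋ p0⊥)
    [Ax]  ⊢ p0, p0⊥

Result: YES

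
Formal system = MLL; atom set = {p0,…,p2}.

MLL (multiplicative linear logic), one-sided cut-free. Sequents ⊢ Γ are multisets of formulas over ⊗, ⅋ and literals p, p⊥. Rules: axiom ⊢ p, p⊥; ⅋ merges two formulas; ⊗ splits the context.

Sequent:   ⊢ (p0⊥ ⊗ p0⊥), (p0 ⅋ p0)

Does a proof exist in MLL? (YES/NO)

Derivation trace:
[⅋]  ⊢ (p0⊥ ⊗ p0⊥), (p0 ⅋ p0)
  [⊗]  ⊢ p0, p0, (p0⊥ ⊗ p0⊥)
    [Ax]  ⊢ p0, p0⊥
    [Ax]  ⊢ p0, p0⊥

Result: YES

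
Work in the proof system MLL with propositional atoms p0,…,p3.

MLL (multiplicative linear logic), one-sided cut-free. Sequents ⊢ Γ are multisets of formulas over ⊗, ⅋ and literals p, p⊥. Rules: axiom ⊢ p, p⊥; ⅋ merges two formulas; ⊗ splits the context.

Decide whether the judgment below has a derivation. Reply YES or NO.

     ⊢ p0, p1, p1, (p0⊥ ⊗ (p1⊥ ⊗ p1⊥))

Proof tree:
[⊗]  ⊢ p0, p1, p1, (p0⊥ ⊗ (p1⊥ ⊗ p1⊥))
  [Ax]  ⊢ p0, p0⊥
  [⊗]  ⊢ p1, p1, (p1⊥ ⊗ p1⊥)
    [Ax]  ⊢ p1, p1⊥
    [Ax]  ⊢ p1, p1⊥

Result: YES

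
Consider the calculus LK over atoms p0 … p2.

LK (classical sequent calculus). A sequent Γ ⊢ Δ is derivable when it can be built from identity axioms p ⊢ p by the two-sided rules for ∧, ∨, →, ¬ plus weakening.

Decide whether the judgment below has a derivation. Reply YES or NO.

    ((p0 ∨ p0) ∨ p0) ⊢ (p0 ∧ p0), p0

Derivation (root first):
[∨L] ((p0 ∨ p0) ∨ p0) ⊢ (p0 ∧ p0), p0
  [∨L] (p0 ∨ p0) ⊢ (p0 ∧ p0)
    [∧R] p0 ⊢ (p0 ∧ p0)
      [Ax] p0 ⊢ p0
      [Ax] p0 ⊢ p0
    [∧R] p0 ⊢ (p0 ∧ p0)
      [Ax] p0 ⊢ p0
      [Ax] p0 ⊢ p0
  [Ax] p0 ⊢ p0

Result: YES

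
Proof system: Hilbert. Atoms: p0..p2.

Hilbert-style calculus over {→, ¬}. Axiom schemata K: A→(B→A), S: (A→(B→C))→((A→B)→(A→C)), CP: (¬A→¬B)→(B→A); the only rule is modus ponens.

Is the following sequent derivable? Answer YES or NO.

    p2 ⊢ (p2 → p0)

Truth-table refutation:
  v=000: Γ:[p2=F] Δ:[(p2 → p0)=T] refutes=False
  v=001: Γ:[p2=T] Δ:[(p2 → p0)=F] refutes=True  ← countermodel

Result: NO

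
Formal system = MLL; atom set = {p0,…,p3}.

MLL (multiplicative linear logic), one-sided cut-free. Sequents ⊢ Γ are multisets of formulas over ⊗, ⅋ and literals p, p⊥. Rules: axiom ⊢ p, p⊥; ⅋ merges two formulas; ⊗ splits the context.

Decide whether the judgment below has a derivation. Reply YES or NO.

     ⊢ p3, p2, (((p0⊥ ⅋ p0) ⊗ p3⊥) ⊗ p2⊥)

Proof tree:
[⊗]  ⊢ p3, p2, (((p0⊥ ⅋ p0) ⊗ p3⊥) ⊗ p2⊥)
  [⊗]  ⊢ p3, ((p0⊥ ⅋ p0) ⊗ p3⊥)
    [⅋]  ⊢ (p0⊥ ⅋ p0)
      [Ax]  ⊢ p0, p0⊥
    [Ax]  ⊢ p3, p3⊥
  [Ax]  ⊢ p2, p2⊥

Result: YES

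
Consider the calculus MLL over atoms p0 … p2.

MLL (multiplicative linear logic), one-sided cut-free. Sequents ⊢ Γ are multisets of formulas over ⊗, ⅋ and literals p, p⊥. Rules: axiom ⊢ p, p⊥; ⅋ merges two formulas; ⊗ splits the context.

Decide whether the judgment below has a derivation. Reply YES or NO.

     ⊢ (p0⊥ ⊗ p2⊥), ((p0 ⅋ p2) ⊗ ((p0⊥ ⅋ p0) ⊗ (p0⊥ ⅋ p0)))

Derivation trace:
[⊗]  ⊢ (p0⊥ ⊗ p2⊥), ((p0 ⅋ p2) ⊗ ((p0⊥ ⅋ p0) ⊗ (p0⊥ ⅋ p0)))
  [⅋]  ⊢ (p0⊥ ⊗ p2⊥), (p0 ⅋ p2)
    [⊗]  ⊢ p0, p2, (p0⊥ ⊗ p2⊥)
      [Ax]  ⊢ p0, p0⊥
      [Ax]  ⊢ p2, p2⊥
  [⊗]  ⊢ ((p0⊥ ⅋ p0) ⊗ (p0⊥ ⅋ p0))
    [⅋]  ⊢ (p0⊥ ⅋ p0)
      [Ax]  ⊢ p0, p0⊥
    [⅋]  ⊢ (p0⊥ ⅋ p0)
      [Ax]  ⊢ p0, p0⊥

Result: YES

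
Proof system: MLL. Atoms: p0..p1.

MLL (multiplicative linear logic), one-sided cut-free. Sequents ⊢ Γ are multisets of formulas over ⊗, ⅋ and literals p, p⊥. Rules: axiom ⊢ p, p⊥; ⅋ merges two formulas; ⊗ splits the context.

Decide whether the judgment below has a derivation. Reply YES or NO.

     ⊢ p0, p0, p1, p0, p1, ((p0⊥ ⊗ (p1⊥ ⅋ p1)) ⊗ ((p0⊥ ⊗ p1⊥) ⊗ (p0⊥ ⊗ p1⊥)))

Derivation (root first):
[⊗]  ⊢ p0, p0, p1, p0, p1, ((p0⊥ ⊗ (p1⊥ ⅋ p1)) ⊗ ((p0⊥ ⊗ p1⊥) ⊗ (p0⊥ ⊗ p1⊥)))
  [⊗]  ⊢ p0, (p0⊥ ⊗ (p1⊥ ⅋ p1))
    [Ax]  ⊢ p0, p0⊥
    [⅋]  ⊢ (p1⊥ ⅋ p1)
      [Ax]  ⊢ p1, p1⊥
  [⊗]  ⊢ p0, p1, p0, p1, ((p0⊥ ⊗ p1⊥) ⊗ (p0⊥ ⊗ p1⊥))
    [⊗]  ⊢ p0, p1, (p0⊥ ⊗ p1⊥)
      [Ax]  ⊢ p0, p0⊥
      [Ax]  ⊢ p1, p1⊥
    [⊗]  ⊢ p0, p1, (p0⊥ ⊗ p1⊥)
      [Ax]  ⊢ p0, p0⊥
      [Ax]  ⊢ p1, p1⊥

Result: YES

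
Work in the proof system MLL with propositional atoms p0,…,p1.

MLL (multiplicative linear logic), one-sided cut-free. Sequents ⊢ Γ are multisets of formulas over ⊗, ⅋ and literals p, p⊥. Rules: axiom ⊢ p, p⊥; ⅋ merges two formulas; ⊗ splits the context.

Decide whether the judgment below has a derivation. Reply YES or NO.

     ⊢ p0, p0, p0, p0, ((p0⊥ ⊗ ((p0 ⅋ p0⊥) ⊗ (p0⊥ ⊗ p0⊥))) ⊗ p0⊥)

Derivation (root first):
[⊗]  ⊢ p0, p0, p0, p0, ((p0⊥ ⊗ ((p0 ⅋ p0⊥) ⊗ (p0⊥ ⊗ p0⊥))) ⊗ p0⊥)
  [⊗]  ⊢ p0, p0, p0, (p0⊥ ⊗ ((p0 ⅋ p0⊥) ⊗ (p0⊥ ⊗ p0⊥)))
    [Ax]  ⊢ p0, p0⊥
    [⊗]  ⊢ p0, p0, ((p0 ⅋ p0⊥) ⊗ (p0⊥ ⊗ p0⊥))
      [⅋]  ⊢ (p0 ⅋ p0⊥)
        [Ax]  ⊢ p0, p0⊥
      [⊗]  ⊢ p0, p0, (p0⊥ ⊗ p0⊥)
        [Ax]  ⊢ p0, p0⊥
        [Ax]  ⊢ p0, p0⊥
  [Ax]  ⊢ p0, p0⊥

Result: YES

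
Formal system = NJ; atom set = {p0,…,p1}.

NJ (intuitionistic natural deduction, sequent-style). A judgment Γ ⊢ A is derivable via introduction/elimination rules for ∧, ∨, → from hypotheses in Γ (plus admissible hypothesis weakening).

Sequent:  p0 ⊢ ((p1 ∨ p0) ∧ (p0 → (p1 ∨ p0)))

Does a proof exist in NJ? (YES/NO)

Derivation (root first):
[∧I] p0 ⊢ ((p1 ∨ p0) ∧ (p0 → (p1 ∨ p0)))
  [∨I₂] p0 ⊢ (p1 ∨ p0)
    [Ax] p0 ⊢ p0
  [→I]  ⊢ (p0 → (p1 ∨ p0))
    [∨I₂] p0 ⊢ (p1 ∨ p0)
      [Ax] p0 ⊢ p0

Result: YES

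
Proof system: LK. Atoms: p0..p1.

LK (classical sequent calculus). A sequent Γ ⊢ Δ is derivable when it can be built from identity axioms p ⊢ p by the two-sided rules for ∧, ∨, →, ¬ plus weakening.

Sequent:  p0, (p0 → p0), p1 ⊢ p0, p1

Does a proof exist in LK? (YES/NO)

Proof tree:
[WL] p0, (p0 → p0), p1 ⊢ p0, p1
  [WR] p0, (p0 → p0) ⊢ p0, p1
    [→L] p0, (p0 → p0) ⊢ p0
      [Ax] p0 ⊢ p0
      [Ax] p0 ⊢ p0

Result: YES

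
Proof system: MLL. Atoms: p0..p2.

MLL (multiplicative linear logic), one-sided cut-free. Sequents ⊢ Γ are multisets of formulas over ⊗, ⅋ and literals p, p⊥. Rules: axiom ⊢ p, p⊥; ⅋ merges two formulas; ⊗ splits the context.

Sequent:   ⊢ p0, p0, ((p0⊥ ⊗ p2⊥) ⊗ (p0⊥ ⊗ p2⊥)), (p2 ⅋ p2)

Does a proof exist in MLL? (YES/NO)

Derivation trace:
[⅋]  ⊢ p0, p0, ((p0⊥ ⊗ p2⊥) ⊗ (p0⊥ ⊗ p2⊥)), (p2 ⅋ p2)
  [⊗]  ⊢ p0, p2, p0, p2, ((p0⊥ ⊗ p2⊥) ⊗ (p0⊥ ⊗ p2⊥))
    [⊗]  ⊢ p0, p2, (p0⊥ ⊗ p2⊥)
      [Ax]  ⊢ p0, p0⊥
      [Ax]  ⊢ p2, p2⊥
    [⊗]  ⊢ p0, p2, (p0⊥ ⊗ p2⊥)
      [Ax]  ⊢ p0, p0⊥
      [Ax]  ⊢ p2, p2⊥

Result: YES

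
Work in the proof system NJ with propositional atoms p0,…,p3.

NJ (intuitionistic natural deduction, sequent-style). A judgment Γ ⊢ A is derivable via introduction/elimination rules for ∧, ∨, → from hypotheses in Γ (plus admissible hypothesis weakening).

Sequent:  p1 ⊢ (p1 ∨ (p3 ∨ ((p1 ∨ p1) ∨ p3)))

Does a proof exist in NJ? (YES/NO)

Derivation trace:
[∨I₂] p1 ⊢ (p1 ∨ (p3 ∨ ((p1 ∨ p1) ∨ p3)))
  [∨I₂] p1 ⊢ (p3 ∨ ((p1 ∨ p1) ∨ p3))
    [∨I₁] p1 ⊢ ((p1 ∨ p1) ∨ p3)
      [∨I₂] p1 ⊢ (p1 ∨ p1)
        [Ax] p1 ⊢ p1

Result: YES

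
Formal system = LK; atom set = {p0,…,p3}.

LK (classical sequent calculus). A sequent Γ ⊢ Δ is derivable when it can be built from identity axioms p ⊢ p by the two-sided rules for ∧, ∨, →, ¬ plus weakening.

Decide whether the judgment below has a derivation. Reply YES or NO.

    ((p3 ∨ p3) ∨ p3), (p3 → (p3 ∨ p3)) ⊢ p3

Derivation trace:
[→L] ((p3 ∨ p3) ∨ p3), (p3 → (p3 ∨ p3)) ⊢ p3
  [∨L] ((p3 ∨ p3) ∨ p3) ⊢ p3
    [∨L] (p3 ∨ p3) ⊢ p3
      [Ax] p3 ⊢ p3
      [Ax] p3 ⊢ p3
    [Ax] p3 ⊢ p3
  [∨L] (p3 ∨ p3) ⊢ p3
    [Ax] p3 ⊢ p3
    [Ax] p3 ⊢ p3

Result: YES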